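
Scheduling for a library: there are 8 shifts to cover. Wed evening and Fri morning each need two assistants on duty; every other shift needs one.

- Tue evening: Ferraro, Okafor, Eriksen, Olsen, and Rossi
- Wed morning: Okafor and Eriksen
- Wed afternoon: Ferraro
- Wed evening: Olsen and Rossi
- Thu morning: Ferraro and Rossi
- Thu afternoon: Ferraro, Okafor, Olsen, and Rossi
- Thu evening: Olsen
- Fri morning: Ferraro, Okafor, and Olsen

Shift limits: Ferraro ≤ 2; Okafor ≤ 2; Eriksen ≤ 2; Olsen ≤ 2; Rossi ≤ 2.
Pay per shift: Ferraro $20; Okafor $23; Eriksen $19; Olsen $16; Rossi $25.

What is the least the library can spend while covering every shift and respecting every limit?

$206

Wed afternoon can only be covered by Ferraro, so that assignment is forced.
Wed evening can only be covered by Olsen and Rossi, so that assignment is forced.
Thu evening can only be covered by Olsen, so that assignment is forced.
Picking the cheapest available assistant for each shift independently would cost $184, but that ignores the shift limits.
An optimal schedule: Tue evening→Eriksen, Wed morning→Eriksen, Wed afternoon→Ferraro, Wed evening→Olsen+Rossi, Thu morning→Rossi, Thu afternoon→Okafor, Thu evening→Olsen, Fri morning→Ferraro+Okafor.
Total: 19 + 19 + 20 + 16 + 25 + 25 + 23 + 16 + 20 + 23 = $206.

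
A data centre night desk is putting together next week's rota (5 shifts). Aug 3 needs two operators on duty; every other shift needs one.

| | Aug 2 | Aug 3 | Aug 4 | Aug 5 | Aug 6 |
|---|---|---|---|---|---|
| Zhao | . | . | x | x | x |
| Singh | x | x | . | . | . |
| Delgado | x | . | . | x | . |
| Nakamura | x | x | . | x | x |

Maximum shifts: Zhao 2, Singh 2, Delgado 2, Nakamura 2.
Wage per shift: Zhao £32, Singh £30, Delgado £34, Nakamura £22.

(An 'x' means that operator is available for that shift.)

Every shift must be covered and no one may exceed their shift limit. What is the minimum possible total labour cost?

Aug 3 can only be covered by Singh and Nakamura, so that assignment is forced.
Aug 4 can only be covered by Zhao, so that assignment is forced.
Picking the cheapest available operator for each shift independently would cost £150, but that ignores the shift limits.
An optimal schedule: Aug 2→Singh, Aug 3→Nakamura+Singh, Aug 4→Zhao, Aug 5→Zhao, Aug 6→Nakamura.
Total: 30 + 22 + 30 + 32 + 32 + 22 = £168.

£168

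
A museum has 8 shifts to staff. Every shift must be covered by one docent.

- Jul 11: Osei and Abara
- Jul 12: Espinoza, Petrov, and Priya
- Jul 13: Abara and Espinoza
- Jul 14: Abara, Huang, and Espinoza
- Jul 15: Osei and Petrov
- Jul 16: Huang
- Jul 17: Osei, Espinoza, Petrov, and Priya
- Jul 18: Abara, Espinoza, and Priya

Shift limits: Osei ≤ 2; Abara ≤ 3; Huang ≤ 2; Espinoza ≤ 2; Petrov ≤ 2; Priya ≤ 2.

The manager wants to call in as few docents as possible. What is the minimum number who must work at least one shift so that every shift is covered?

4

8 slots to fill and no one can take more than 3, so at least ⌈8/3⌉ = 3 docents are needed.
Any 3 docents together have capacity at most 3+2+2 = 7 < 8 slots, so 3 can never suffice.
Osei, Abara, Huang, and Espinoza alone can cover everything: Jul 11→Osei, Jul 12→Espinoza, Jul 13→Abara, Jul 14→Abara, Jul 15→Osei, Jul 16→Huang, Jul 17→Espinoza, Jul 18→Abara.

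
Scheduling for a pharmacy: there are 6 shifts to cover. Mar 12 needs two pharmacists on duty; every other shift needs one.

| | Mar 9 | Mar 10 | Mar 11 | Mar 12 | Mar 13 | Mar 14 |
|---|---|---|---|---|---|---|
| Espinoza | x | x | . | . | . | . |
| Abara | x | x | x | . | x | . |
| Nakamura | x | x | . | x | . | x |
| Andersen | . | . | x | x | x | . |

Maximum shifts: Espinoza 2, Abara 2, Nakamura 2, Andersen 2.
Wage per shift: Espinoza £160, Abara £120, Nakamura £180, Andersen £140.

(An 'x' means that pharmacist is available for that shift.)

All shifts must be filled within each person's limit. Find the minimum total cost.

Mar 12 can only be covered by Nakamura and Andersen, so that assignment is forced.
Mar 14 can only be covered by Nakamura, so that assignment is forced.
Picking the cheapest available pharmacist for each shift independently would cost £980, but that ignores the shift limits.
An optimal schedule: Mar 9→Abara, Mar 10→Espinoza, Mar 11→Abara, Mar 12→Andersen+Nakamura, Mar 13→Andersen, Mar 14→Nakamura.
Total: 120 + 160 + 120 + 140 + 180 + 140 + 180 = £1040.

£1040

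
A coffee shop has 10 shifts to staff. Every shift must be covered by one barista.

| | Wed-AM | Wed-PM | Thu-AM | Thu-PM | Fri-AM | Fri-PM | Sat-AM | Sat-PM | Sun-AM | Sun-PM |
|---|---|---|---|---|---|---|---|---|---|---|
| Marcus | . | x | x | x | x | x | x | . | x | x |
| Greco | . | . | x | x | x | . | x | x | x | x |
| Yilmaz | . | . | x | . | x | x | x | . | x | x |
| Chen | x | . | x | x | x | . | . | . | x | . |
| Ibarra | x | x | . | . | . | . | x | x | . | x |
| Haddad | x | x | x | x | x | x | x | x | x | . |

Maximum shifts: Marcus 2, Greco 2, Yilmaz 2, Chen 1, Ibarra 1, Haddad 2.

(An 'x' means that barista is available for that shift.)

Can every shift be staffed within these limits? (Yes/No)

One valid schedule: Wed-AM→Chen, Wed-PM→Marcus, Thu-AM→Yilmaz, Thu-PM→Greco, Fri-AM→Haddad, Fri-PM→Marcus, Sat-AM→Ibarra, Sat-PM→Greco, Sun-AM→Haddad, Sun-PM→Yilmaz.
Loads: Marcus 2/2, Greco 2/2, Yilmaz 2/2, Chen 1/1, Ibarra 1/1, Haddad 2/2 — all within limits.

Yes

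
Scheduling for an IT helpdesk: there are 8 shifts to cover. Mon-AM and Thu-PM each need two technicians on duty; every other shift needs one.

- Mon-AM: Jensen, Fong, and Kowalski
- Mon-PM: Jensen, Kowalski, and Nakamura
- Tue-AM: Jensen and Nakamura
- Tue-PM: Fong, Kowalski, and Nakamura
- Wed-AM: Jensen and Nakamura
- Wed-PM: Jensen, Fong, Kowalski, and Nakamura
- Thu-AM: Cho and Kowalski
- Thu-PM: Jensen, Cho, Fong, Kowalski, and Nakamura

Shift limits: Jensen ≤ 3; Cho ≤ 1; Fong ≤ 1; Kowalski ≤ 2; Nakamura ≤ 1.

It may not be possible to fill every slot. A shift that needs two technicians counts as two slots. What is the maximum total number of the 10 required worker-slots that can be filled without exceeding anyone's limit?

8

Total capacity across all technicians is 3+1+1+2+1 = 8, and 10 slots are needed, so at most 8 can be filled.
An assignment achieving 8: Mon-AM→Jensen+Fong, Mon-PM→Kowalski, Tue-AM→Jensen, Tue-PM→Kowalski, Wed-AM→Jensen, Wed-PM→Nakamura, Thu-AM→Cho.
Loads: Jensen 3/3, Cho 1/1, Fong 1/1, Kowalski 2/2, Nakamura 1/1.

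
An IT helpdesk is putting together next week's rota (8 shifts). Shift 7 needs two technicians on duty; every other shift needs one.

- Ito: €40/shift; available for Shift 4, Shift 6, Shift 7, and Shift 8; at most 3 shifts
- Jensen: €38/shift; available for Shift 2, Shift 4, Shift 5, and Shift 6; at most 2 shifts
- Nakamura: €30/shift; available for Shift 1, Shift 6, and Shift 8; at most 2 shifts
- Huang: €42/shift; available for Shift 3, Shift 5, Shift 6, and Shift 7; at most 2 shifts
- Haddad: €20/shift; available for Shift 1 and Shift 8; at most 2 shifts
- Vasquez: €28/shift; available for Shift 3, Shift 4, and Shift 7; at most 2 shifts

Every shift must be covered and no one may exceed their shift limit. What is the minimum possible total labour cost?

€282

Shift 2 can only be covered by Jensen, so that assignment is forced.
Picking the cheapest available technician for each shift independently would cost €270, but that ignores the shift limits.
An optimal schedule: Shift 1→Haddad, Shift 2→Jensen, Shift 3→Vasquez, Shift 4→Ito, Shift 5→Jensen, Shift 6→Nakamura, Shift 7→Vasquez+Ito, Shift 8→Haddad.
Total: 20 + 38 + 28 + 40 + 38 + 30 + 28 + 40 + 20 = €282.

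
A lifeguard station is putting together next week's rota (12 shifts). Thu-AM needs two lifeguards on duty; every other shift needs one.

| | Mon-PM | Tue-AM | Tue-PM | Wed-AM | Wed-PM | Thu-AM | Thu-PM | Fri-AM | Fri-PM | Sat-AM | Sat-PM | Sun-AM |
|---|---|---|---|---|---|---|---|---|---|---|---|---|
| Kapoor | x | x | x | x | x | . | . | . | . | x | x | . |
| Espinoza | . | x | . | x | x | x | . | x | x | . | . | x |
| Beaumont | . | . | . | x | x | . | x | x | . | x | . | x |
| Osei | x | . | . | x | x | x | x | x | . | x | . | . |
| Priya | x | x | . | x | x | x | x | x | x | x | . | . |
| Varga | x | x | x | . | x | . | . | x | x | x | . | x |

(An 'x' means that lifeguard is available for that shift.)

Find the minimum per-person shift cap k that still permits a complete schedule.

3

With 6 lifeguards and 13 worker-slots to fill, someone must work at least ⌈13/6⌉ = 3 shifts, so k ≥ 3.
k = 3 works: Mon-PM→Kapoor, Tue-AM→Priya, Tue-PM→Kapoor, Wed-AM→Beaumont, Wed-PM→Osei, Thu-AM→Espinoza+Osei, Thu-PM→Beaumont, Fri-AM→Beaumont, Fri-PM→Espinoza, Sat-AM→Osei, Sat-PM→Kapoor, Sun-AM→Espinoza.
Loads: Kapoor 3, Espinoza 3, Beaumont 3, Osei 3, Priya 1, Varga 0 — all ≤ 3.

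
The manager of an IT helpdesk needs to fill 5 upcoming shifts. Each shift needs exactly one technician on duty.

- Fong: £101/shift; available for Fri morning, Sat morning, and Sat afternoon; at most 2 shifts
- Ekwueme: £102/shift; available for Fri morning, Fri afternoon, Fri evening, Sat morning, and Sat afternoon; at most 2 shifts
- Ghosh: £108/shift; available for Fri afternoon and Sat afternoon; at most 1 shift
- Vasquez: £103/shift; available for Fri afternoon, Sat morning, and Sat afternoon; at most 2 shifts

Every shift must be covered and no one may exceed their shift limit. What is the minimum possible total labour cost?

Fri evening can only be covered by Ekwueme, so that assignment is forced.
Picking the cheapest available technician for each shift independently would cost £507, but that ignores the shift limits.
An optimal schedule: Fri morning→Fong, Fri afternoon→Ekwueme, Fri evening→Ekwueme, Sat morning→Fong, Sat afternoon→Vasquez.
Total: 101 + 102 + 102 + 101 + 103 = £509.

£509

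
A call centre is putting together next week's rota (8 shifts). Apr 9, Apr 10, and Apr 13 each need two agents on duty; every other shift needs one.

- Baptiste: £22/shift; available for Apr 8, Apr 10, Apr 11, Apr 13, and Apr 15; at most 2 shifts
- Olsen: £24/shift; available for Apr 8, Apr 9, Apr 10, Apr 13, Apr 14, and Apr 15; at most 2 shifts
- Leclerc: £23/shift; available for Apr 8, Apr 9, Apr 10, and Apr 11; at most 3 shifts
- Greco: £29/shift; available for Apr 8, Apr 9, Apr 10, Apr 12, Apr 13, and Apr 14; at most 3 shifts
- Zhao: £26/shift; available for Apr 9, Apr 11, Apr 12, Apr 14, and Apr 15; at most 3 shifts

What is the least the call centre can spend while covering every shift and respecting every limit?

Picking the cheapest available agent for each shift independently would cost £254, but that ignores the shift limits.
An optimal schedule: Apr 8→Leclerc, Apr 9→Leclerc+Zhao, Apr 10→Leclerc+Greco, Apr 11→Baptiste, Apr 12→Zhao, Apr 13→Baptiste+Olsen, Apr 14→Olsen, Apr 15→Zhao.
Total: 23 + 23 + 26 + 23 + 29 + 22 + 26 + 22 + 24 + 24 + 26 = £268.

£268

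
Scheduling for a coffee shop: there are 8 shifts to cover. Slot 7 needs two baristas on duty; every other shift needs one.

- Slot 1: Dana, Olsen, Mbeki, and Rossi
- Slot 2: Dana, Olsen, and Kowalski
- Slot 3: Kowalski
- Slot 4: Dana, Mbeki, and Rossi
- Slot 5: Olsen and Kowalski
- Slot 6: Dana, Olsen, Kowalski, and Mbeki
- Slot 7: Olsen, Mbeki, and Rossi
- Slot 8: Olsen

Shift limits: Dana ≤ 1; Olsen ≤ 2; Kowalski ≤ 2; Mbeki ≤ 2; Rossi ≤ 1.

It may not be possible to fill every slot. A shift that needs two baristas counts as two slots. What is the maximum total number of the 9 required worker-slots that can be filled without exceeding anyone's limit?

Total capacity across all baristas is 1+2+2+2+1 = 8, and 9 slots are needed, so at most 8 can be filled.
An assignment achieving 8: Slot 2→Dana, Slot 3→Kowalski, Slot 4→Mbeki, Slot 5→Olsen, Slot 6→Kowalski, Slot 7→Mbeki+Rossi, Slot 8→Olsen.
Loads: Dana 1/1, Olsen 2/2, Kowalski 2/2, Mbeki 2/2, Rossi 1/1.

8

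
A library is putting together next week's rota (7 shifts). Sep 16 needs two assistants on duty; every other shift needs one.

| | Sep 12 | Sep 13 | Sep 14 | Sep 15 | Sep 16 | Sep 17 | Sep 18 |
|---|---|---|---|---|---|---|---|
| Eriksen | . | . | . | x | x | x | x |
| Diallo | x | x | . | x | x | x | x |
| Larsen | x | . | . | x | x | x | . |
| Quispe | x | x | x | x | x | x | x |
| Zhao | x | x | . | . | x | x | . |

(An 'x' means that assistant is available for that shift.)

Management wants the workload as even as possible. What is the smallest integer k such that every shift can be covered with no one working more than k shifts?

2

With 5 assistants and 8 worker-slots to fill, someone must work at least ⌈8/5⌉ = 2 shifts, so k ≥ 2.
k = 2 works: Sep 12→Diallo, Sep 13→Diallo, Sep 14→Quispe, Sep 15→Eriksen, Sep 16→Larsen+Quispe, Sep 17→Larsen, Sep 18→Eriksen.
Loads: Eriksen 2, Diallo 2, Larsen 2, Quispe 2, Zhao 0 — all ≤ 2.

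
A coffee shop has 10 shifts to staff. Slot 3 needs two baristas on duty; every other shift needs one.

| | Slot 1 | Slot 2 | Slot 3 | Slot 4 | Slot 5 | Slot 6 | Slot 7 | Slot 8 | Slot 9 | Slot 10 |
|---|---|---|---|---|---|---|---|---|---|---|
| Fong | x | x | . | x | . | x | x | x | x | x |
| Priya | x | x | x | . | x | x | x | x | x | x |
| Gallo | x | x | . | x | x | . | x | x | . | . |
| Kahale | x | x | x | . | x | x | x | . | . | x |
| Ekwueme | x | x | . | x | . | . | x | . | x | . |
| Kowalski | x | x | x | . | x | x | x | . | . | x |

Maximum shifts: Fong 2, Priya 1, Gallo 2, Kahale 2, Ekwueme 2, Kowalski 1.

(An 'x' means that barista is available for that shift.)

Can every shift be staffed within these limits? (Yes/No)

Total capacity is 2+1+2+2+2+1 = 10 but 11 worker-slots are needed — infeasible.

No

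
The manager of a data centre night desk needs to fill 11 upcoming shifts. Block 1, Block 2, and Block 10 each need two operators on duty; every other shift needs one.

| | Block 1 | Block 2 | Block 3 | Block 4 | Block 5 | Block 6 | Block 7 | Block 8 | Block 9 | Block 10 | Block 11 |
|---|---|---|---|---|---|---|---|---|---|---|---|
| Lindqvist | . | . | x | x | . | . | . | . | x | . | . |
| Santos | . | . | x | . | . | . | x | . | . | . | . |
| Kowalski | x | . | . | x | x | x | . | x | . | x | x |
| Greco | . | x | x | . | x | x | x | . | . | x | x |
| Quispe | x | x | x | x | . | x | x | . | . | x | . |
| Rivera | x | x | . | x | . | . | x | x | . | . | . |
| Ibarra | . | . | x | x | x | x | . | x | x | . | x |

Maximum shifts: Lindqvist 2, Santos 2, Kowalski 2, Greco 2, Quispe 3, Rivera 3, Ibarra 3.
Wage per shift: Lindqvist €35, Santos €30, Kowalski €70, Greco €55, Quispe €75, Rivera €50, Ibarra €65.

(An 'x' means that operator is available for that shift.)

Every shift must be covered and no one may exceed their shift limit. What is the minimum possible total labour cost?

Picking the cheapest available operator for each shift independently would cost €695, but that ignores the shift limits.
An optimal schedule: Block 1→Rivera+Kowalski, Block 2→Rivera+Greco, Block 3→Santos, Block 4→Lindqvist, Block 5→Ibarra, Block 6→Ibarra, Block 7→Santos, Block 8→Rivera, Block 9→Lindqvist, Block 10→Greco+Kowalski, Block 11→Ibarra.
Total: 50 + 70 + 50 + 55 + 30 + 35 + 65 + 65 + 30 + 50 + 35 + 55 + 70 + 65 = €725.

€725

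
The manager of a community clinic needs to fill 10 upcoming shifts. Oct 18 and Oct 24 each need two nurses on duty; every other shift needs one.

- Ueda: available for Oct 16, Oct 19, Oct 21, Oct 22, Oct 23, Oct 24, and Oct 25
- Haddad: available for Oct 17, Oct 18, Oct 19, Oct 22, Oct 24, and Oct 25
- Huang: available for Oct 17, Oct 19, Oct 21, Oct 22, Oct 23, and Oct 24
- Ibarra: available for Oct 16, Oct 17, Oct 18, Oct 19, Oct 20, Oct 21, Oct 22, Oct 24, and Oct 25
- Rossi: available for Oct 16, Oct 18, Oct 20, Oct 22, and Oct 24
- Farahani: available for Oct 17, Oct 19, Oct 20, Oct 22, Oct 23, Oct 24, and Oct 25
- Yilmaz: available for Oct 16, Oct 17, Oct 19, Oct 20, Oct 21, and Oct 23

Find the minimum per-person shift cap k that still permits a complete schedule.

2

With 7 nurses and 12 worker-slots to fill, someone must work at least ⌈12/7⌉ = 2 shifts, so k ≥ 2.
k = 2 works: Oct 16→Ueda, Oct 17→Huang, Oct 18→Haddad+Ibarra, Oct 19→Farahani, Oct 20→Ibarra, Oct 21→Ueda, Oct 22→Rossi, Oct 23→Huang, Oct 24→Rossi+Farahani, Oct 25→Haddad.
Loads: Ueda 2, Haddad 2, Huang 2, Ibarra 2, Rossi 2, Farahani 2, Yilmaz 0 — all ≤ 2.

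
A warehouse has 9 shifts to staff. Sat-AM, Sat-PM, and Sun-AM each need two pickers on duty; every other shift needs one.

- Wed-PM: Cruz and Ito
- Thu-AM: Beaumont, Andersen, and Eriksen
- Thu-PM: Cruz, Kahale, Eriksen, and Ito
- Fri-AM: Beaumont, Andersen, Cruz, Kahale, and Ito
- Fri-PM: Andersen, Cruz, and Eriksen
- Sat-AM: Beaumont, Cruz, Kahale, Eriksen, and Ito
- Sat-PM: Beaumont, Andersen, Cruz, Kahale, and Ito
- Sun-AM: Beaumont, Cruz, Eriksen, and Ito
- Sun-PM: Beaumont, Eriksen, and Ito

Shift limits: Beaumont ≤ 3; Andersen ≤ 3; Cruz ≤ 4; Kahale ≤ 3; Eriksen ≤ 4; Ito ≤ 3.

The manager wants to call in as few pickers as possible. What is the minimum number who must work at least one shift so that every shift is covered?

12 slots to fill and no one can take more than 4, so at least ⌈12/4⌉ = 3 pickers are needed.
Any 3 pickers together have capacity at most 4+4+3 = 11 < 12 slots, so 3 can never suffice.
Beaumont, Andersen, Cruz, and Kahale alone can cover everything: Wed-PM→Cruz, Thu-AM→Beaumont, Thu-PM→Cruz, Fri-AM→Andersen, Fri-PM→Andersen, Sat-AM→Cruz+Kahale, Sat-PM→Andersen+Kahale, Sun-AM→Beaumont+Cruz, Sun-PM→Beaumont.

4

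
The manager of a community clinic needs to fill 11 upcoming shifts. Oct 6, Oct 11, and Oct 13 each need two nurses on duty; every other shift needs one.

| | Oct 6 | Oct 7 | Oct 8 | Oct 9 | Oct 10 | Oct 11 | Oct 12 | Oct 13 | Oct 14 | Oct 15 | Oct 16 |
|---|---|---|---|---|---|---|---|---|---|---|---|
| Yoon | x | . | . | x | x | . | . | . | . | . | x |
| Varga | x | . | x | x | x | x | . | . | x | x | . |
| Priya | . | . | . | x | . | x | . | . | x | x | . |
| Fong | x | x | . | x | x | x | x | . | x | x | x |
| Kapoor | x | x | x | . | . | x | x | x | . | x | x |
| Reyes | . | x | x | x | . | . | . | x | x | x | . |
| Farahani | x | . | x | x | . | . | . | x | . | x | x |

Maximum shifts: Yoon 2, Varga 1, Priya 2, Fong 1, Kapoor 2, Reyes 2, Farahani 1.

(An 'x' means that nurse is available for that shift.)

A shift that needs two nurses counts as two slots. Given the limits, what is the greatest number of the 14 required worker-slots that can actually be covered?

Total capacity across all nurses is 2+1+2+1+2+2+1 = 11, and 14 slots are needed, so at most 11 can be filled.
An assignment achieving 11: Oct 6→Farahani, Oct 7→Kapoor, Oct 8→Varga, Oct 9→Reyes, Oct 10→Yoon, Oct 11→Priya, Oct 12→Fong, Oct 13→Kapoor+Reyes, Oct 14→Priya, Oct 16→Yoon.
Loads: Yoon 2/2, Varga 1/1, Priya 2/2, Fong 1/1, Kapoor 2/2, Reyes 2/2, Farahani 1/1.

11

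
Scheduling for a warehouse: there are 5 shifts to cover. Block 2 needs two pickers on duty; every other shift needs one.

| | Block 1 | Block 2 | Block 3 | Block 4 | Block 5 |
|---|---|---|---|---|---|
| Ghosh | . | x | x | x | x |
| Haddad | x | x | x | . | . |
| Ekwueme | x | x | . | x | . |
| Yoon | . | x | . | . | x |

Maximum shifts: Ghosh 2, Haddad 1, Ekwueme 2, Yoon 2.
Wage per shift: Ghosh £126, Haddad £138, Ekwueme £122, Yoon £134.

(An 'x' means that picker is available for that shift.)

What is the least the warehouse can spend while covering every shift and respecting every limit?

£764

Picking the cheapest available picker for each shift independently would cost £744, but that ignores the shift limits.
An optimal schedule: Block 1→Ekwueme, Block 2→Ghosh+Yoon, Block 3→Ghosh, Block 4→Ekwueme, Block 5→Yoon.
Total: 122 + 126 + 134 + 126 + 122 + 134 = £764.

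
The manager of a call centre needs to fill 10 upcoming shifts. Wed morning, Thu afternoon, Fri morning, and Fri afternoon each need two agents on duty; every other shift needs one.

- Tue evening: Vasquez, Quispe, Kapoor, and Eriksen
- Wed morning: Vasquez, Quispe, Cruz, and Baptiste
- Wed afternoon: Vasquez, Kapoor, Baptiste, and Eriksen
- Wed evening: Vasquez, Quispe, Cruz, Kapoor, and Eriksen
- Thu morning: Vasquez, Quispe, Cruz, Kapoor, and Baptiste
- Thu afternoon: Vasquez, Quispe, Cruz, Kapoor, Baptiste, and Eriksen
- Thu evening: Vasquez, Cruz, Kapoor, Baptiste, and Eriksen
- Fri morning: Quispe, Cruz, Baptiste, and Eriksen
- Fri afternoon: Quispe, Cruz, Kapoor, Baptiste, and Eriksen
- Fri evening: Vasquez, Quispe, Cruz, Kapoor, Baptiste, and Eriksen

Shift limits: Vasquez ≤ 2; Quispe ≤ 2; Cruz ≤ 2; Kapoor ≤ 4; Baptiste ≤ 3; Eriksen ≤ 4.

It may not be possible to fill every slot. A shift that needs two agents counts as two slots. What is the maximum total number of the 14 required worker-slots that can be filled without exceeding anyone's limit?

14

Total capacity across all agents is 2+2+2+4+3+4 = 17, and 14 slots are needed, so at most 14 can be filled.
An assignment achieving 14: Tue evening→Vasquez, Wed morning→Vasquez+Quispe, Wed afternoon→Kapoor, Wed evening→Cruz, Thu morning→Kapoor, Thu afternoon→Baptiste+Eriksen, Thu evening→Kapoor, Fri morning→Quispe+Cruz, Fri afternoon→Kapoor+Baptiste, Fri evening→Baptiste.
Loads: Vasquez 2/2, Quispe 2/2, Cruz 2/2, Kapoor 4/4, Baptiste 3/3, Eriksen 1/4.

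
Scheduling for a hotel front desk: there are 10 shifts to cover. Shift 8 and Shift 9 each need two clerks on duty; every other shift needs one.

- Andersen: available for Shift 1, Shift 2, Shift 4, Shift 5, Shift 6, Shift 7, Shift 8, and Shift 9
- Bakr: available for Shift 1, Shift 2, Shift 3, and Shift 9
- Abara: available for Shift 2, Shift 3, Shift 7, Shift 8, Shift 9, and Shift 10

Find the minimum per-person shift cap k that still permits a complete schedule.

With 3 clerks and 12 worker-slots to fill, someone must work at least ⌈12/3⌉ = 4 shifts, so k ≥ 4.
k = 4 works: Shift 1→Bakr, Shift 2→Bakr, Shift 3→Bakr, Shift 4→Andersen, Shift 5→Andersen, Shift 6→Andersen, Shift 7→Abara, Shift 8→Andersen+Abara, Shift 9→Bakr+Abara, Shift 10→Abara.
Loads: Andersen 4, Bakr 4, Abara 4 — all ≤ 4.

4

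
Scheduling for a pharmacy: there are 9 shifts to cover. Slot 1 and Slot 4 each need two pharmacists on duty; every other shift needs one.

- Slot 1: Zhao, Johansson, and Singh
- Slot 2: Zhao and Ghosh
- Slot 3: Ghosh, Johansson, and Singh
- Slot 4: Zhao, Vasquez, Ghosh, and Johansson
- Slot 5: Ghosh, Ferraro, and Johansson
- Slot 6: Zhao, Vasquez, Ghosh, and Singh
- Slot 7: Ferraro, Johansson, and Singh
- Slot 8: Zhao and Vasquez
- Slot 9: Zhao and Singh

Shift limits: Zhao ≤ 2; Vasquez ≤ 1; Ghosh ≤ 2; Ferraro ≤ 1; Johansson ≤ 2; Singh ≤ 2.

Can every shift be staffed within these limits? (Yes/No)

Total capacity is 2+1+2+1+2+2 = 10 but 11 worker-slots are needed — infeasible.

No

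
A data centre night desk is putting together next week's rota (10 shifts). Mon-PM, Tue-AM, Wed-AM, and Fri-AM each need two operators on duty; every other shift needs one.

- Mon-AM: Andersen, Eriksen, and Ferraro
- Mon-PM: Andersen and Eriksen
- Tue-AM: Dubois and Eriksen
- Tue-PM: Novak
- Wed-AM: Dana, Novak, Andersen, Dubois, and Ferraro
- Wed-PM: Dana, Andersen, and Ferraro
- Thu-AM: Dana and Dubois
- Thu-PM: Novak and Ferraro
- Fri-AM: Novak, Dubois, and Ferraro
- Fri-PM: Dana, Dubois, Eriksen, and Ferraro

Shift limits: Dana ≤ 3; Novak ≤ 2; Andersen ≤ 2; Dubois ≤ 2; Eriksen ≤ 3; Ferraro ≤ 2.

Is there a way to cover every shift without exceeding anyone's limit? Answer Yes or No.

Yes

Mon-PM can only be covered by Andersen and Eriksen, so that assignment is forced.
Tue-AM can only be covered by Dubois and Eriksen, so that assignment is forced.
Tue-PM can only be covered by Novak, so that assignment is forced.
One valid schedule: Mon-AM→Andersen, Mon-PM→Andersen+Eriksen, Tue-AM→Dubois+Eriksen, Tue-PM→Novak, Wed-AM→Dana+Ferraro, Wed-PM→Dana, Thu-AM→Dana, Thu-PM→Novak, Fri-AM→Dubois+Ferraro, Fri-PM→Eriksen.
Loads: Dana 3/3, Novak 2/2, Andersen 2/2, Dubois 2/2, Eriksen 3/3, Ferraro 2/2 — all within limits.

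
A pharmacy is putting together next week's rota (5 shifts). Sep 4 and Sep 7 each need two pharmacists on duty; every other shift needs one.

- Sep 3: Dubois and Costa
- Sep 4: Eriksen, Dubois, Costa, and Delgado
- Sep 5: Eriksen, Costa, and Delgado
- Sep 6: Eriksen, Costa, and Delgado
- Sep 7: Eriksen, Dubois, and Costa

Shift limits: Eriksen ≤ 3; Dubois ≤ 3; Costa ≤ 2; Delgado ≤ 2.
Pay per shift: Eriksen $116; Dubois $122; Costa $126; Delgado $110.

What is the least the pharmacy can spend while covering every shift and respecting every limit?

Picking the cheapest available pharmacist for each shift independently would cost $806, but that ignores the shift limits.
An optimal schedule: Sep 3→Dubois, Sep 4→Delgado+Eriksen, Sep 5→Delgado, Sep 6→Eriksen, Sep 7→Eriksen+Dubois.
Total: 122 + 110 + 116 + 110 + 116 + 116 + 122 = $812.

$812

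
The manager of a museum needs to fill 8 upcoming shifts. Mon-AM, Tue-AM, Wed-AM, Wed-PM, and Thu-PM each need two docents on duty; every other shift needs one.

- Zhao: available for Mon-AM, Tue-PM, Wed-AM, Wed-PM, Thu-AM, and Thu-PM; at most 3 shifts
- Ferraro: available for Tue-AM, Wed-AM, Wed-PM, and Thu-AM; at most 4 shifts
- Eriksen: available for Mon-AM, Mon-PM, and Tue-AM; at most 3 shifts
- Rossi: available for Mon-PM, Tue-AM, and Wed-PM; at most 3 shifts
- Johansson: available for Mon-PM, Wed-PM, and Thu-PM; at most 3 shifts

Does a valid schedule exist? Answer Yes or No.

No

Total capacity is 16 and 13 slots are needed, so capacity alone doesn't rule it out.
Shifts {Mon-AM, Tue-PM, Wed-AM, Thu-PM} need 7 worker-slots in total, but the docents available for any of those shifts (Zhao, Ferraro, Eriksen, and Johansson) can supply at most 6 among them. So no valid schedule exists.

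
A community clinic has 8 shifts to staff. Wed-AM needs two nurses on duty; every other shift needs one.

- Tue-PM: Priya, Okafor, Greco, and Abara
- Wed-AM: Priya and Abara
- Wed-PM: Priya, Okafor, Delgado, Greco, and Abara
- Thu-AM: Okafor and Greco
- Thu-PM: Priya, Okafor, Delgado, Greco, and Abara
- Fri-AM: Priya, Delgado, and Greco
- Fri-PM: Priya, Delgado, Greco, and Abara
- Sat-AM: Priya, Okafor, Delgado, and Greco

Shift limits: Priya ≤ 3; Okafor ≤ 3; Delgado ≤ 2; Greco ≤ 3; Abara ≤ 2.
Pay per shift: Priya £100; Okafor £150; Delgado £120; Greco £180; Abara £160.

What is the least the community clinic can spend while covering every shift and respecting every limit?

£1150

Wed-AM can only be covered by Priya and Abara, so that assignment is forced.
Picking the cheapest available nurse for each shift independently would cost £1010, but that ignores the shift limits.
An optimal schedule: Tue-PM→Priya, Wed-AM→Priya+Abara, Wed-PM→Okafor, Thu-AM→Okafor, Thu-PM→Delgado, Fri-AM→Priya, Fri-PM→Delgado, Sat-AM→Okafor.
Total: 100 + 100 + 160 + 150 + 150 + 120 + 100 + 120 + 150 = £1150.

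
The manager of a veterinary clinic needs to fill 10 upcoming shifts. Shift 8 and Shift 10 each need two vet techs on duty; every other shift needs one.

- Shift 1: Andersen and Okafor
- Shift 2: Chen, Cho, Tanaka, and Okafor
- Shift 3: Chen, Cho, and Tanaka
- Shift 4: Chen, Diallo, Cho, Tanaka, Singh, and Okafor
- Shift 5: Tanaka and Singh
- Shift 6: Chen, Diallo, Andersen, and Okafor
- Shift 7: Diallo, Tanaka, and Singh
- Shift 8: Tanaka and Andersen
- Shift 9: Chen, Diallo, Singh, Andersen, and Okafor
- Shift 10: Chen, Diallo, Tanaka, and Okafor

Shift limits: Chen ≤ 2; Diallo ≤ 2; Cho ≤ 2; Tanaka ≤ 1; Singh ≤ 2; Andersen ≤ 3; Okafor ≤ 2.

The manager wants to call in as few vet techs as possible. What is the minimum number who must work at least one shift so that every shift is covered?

6

12 slots to fill and no one can take more than 3, so at least ⌈12/3⌉ = 4 vet techs are needed.
Any 5 vet techs together have capacity at most 3+2+2+2+2 = 11 < 12 slots, so 5 can never suffice.
Chen, Diallo, Cho, Tanaka, Singh, and Andersen alone can cover everything: Shift 1→Andersen, Shift 2→Chen, Shift 3→Cho, Shift 4→Cho, Shift 5→Singh, Shift 6→Diallo, Shift 7→Singh, Shift 8→Tanaka+Andersen, Shift 9→Andersen, Shift 10→Chen+Diallo.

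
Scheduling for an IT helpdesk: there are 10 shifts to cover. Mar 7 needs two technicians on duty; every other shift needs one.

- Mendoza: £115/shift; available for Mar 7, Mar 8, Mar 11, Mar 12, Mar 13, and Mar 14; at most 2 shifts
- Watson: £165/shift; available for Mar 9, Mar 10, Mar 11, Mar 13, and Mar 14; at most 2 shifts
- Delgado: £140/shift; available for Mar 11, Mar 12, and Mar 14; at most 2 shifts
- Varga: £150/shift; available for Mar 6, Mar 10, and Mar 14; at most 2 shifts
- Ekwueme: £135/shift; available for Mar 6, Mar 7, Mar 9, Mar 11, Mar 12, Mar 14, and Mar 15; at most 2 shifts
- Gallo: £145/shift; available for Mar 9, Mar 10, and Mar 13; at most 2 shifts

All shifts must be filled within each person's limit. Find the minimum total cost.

Mar 7 can only be covered by Mendoza and Ekwueme, so that assignment is forced.
Mar 8 can only be covered by Mendoza, so that assignment is forced.
Mar 15 can only be covered by Ekwueme, so that assignment is forced.
Picking the cheapest available technician for each shift independently would cost £1375, but that ignores the shift limits.
An optimal schedule: Mar 6→Varga, Mar 7→Mendoza+Ekwueme, Mar 8→Mendoza, Mar 9→Gallo, Mar 10→Gallo, Mar 11→Delgado, Mar 12→Delgado, Mar 13→Watson, Mar 14→Varga, Mar 15→Ekwueme.
Total: 150 + 115 + 135 + 115 + 145 + 145 + 140 + 140 + 165 + 150 + 135 = £1535.

£1535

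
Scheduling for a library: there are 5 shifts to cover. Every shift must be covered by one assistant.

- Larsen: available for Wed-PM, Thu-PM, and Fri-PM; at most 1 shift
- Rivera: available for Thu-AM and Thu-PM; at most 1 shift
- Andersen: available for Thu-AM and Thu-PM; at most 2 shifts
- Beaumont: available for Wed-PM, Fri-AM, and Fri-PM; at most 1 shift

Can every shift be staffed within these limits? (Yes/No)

Total capacity is 5 and 5 slots are needed, so capacity alone doesn't rule it out.
Shifts {Wed-PM, Fri-AM, Fri-PM} need 3 worker-slots in total, but the assistants available for any of those shifts (Larsen and Beaumont) can supply at most 2 among them. So no valid schedule exists.

No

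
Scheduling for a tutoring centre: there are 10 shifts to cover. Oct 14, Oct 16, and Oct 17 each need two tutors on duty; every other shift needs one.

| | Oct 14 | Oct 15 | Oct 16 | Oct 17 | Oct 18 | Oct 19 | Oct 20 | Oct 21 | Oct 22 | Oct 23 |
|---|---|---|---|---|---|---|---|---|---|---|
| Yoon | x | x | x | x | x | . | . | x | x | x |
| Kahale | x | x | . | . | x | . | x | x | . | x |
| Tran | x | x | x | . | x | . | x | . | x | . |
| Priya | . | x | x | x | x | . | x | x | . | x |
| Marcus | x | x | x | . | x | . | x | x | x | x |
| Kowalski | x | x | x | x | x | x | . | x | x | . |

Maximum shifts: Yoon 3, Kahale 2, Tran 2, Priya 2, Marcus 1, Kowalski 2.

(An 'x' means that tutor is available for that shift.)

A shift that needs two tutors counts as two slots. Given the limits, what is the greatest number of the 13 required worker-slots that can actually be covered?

12

Total capacity across all tutors is 3+2+2+2+1+2 = 12, and 13 slots are needed, so at most 12 can be filled.
An assignment achieving 12: Oct 14→Kahale+Tran, Oct 15→Kowalski, Oct 16→Tran+Priya, Oct 17→Yoon+Priya, Oct 19→Kowalski, Oct 20→Kahale, Oct 21→Marcus, Oct 22→Yoon, Oct 23→Yoon.
Loads: Yoon 3/3, Kahale 2/2, Tran 2/2, Priya 2/2, Marcus 1/1, Kowalski 2/2.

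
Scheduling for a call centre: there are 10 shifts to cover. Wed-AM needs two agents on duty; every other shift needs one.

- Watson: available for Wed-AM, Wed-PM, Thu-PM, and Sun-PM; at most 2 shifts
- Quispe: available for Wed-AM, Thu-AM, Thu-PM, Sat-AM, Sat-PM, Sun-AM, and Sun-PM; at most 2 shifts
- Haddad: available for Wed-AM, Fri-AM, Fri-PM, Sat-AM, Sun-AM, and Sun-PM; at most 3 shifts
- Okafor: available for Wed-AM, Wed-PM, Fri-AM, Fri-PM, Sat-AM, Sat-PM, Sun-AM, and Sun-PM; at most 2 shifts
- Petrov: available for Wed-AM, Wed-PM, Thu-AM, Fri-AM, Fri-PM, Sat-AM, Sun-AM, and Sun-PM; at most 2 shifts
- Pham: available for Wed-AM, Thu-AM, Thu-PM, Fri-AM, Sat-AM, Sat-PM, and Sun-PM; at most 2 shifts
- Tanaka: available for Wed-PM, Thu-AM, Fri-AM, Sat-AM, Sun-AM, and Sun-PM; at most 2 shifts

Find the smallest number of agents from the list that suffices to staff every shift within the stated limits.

5

11 slots to fill and no one can take more than 3, so at least ⌈11/3⌉ = 4 agents are needed.
Any 4 agents together have capacity at most 3+2+2+2 = 9 < 11 slots, so 4 can never suffice.
Watson, Quispe, Haddad, Okafor, and Petrov alone can cover everything: Wed-AM→Okafor+Petrov, Wed-PM→Watson, Thu-AM→Quispe, Thu-PM→Watson, Fri-AM→Haddad, Fri-PM→Haddad, Sat-AM→Haddad, Sat-PM→Quispe, Sun-AM→Okafor, Sun-PM→Petrov.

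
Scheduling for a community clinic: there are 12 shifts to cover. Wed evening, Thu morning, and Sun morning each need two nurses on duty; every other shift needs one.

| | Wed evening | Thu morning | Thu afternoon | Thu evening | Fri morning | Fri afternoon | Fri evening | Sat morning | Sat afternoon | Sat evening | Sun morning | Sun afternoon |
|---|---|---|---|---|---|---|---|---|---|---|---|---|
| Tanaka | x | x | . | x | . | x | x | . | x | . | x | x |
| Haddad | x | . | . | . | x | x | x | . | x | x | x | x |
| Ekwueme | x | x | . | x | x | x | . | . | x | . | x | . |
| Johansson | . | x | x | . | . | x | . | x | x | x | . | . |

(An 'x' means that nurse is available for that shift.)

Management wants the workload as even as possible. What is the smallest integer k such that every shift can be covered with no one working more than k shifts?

4

With 4 nurses and 15 worker-slots to fill, someone must work at least ⌈15/4⌉ = 4 shifts, so k ≥ 4.
k = 4 works: Wed evening→Tanaka+Haddad, Thu morning→Ekwueme+Johansson, Thu afternoon→Johansson, Thu evening→Tanaka, Fri morning→Haddad, Fri afternoon→Ekwueme, Fri evening→Tanaka, Sat morning→Johansson, Sat afternoon→Ekwueme, Sat evening→Haddad, Sun morning→Haddad+Ekwueme, Sun afternoon→Tanaka.
Loads: Tanaka 4, Haddad 4, Ekwueme 4, Johansson 3 — all ≤ 4.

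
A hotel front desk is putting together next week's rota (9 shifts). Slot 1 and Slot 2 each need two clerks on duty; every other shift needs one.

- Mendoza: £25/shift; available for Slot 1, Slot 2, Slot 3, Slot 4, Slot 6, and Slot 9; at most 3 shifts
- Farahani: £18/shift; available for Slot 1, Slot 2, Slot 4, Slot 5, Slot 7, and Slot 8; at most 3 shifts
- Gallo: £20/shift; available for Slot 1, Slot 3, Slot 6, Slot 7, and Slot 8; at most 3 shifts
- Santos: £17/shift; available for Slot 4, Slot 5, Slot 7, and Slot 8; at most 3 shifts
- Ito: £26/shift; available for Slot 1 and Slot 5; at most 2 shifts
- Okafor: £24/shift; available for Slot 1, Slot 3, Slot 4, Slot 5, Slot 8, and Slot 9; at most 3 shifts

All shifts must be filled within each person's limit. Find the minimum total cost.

£214

Slot 2 can only be covered by Mendoza and Farahani, so that assignment is forced.
Picking the cheapest available clerk for each shift independently would cost £213, but that ignores the shift limits.
An optimal schedule: Slot 1→Farahani+Gallo, Slot 2→Farahani+Mendoza, Slot 3→Gallo, Slot 4→Santos, Slot 5→Santos, Slot 6→Gallo, Slot 7→Santos, Slot 8→Farahani, Slot 9→Okafor.
Total: 18 + 20 + 18 + 25 + 20 + 17 + 17 + 20 + 17 + 18 + 24 = £214.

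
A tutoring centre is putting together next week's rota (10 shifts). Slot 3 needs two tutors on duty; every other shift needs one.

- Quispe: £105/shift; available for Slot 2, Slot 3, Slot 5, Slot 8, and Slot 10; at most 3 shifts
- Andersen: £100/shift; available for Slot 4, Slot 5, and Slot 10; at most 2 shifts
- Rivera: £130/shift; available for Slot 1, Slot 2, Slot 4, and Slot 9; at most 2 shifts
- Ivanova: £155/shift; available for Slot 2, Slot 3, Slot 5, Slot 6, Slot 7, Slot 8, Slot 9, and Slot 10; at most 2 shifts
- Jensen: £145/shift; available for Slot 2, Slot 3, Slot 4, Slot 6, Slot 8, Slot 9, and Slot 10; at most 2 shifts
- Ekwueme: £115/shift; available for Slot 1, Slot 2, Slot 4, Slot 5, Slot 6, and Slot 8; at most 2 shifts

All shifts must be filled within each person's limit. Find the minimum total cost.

£1305

Slot 7 can only be covered by Ivanova, so that assignment is forced.
Picking the cheapest available tutor for each shift independently would cost £1275, but that ignores the shift limits.
An optimal schedule: Slot 1→Ekwueme, Slot 2→Rivera, Slot 3→Quispe+Jensen, Slot 4→Andersen, Slot 5→Andersen, Slot 6→Ekwueme, Slot 7→Ivanova, Slot 8→Quispe, Slot 9→Rivera, Slot 10→Quispe.
Total: 115 + 130 + 105 + 145 + 100 + 100 + 115 + 155 + 105 + 130 + 105 = £1305.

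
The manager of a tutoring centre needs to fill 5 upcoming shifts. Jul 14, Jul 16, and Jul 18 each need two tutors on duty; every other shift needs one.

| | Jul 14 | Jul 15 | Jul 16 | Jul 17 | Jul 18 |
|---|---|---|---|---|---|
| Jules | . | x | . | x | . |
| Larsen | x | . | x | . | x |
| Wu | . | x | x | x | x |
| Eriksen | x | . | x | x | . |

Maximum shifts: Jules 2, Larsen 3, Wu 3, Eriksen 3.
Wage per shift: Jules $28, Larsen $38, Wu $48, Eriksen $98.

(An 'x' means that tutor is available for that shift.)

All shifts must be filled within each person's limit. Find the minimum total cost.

$364

Jul 14 can only be covered by Larsen and Eriksen, so that assignment is forced.
Jul 18 can only be covered by Larsen and Wu, so that assignment is forced.
Picking the cheapest available tutor for each shift independently would cost $364, and that bound is achievable.
An optimal schedule: Jul 14→Larsen+Eriksen, Jul 15→Jules, Jul 16→Larsen+Wu, Jul 17→Jules, Jul 18→Larsen+Wu.
Total: 38 + 98 + 28 + 38 + 48 + 28 + 38 + 48 = $364.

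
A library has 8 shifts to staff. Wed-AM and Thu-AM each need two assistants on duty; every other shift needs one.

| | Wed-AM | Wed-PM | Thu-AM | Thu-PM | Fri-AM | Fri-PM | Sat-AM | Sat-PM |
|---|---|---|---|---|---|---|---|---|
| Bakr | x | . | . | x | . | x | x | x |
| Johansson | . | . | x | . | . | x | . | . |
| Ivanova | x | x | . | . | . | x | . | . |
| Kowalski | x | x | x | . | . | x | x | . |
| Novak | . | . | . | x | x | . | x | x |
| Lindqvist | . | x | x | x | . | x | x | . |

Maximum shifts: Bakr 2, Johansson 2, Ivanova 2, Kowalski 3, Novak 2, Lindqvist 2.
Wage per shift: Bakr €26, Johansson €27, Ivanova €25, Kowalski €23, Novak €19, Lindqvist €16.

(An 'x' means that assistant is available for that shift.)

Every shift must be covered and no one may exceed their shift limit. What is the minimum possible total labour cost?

€215

Fri-AM can only be covered by Novak, so that assignment is forced.
Picking the cheapest available assistant for each shift independently would cost €189, but that ignores the shift limits.
An optimal schedule: Wed-AM→Kowalski+Ivanova, Wed-PM→Lindqvist, Thu-AM→Lindqvist+Kowalski, Thu-PM→Bakr, Fri-AM→Novak, Fri-PM→Ivanova, Sat-AM→Kowalski, Sat-PM→Novak.
Total: 23 + 25 + 16 + 16 + 23 + 26 + 19 + 25 + 23 + 19 = €215.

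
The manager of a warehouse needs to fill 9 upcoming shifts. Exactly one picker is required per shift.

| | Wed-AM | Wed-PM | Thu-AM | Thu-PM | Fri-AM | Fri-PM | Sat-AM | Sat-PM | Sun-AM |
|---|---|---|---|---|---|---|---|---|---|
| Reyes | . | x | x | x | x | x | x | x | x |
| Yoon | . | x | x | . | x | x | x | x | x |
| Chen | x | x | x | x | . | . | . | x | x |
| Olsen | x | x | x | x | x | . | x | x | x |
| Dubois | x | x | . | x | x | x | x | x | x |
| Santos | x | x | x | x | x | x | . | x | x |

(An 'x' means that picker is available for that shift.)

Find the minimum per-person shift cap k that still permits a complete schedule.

With 6 pickers and 9 worker-slots to fill, someone must work at least ⌈9/6⌉ = 2 shifts, so k ≥ 2.
k = 2 works: Wed-AM→Chen, Wed-PM→Olsen, Thu-AM→Yoon, Thu-PM→Chen, Fri-AM→Yoon, Fri-PM→Reyes, Sat-AM→Reyes, Sat-PM→Olsen, Sun-AM→Dubois.
Loads: Reyes 2, Yoon 2, Chen 2, Olsen 2, Dubois 1, Santos 0 — all ≤ 2.

2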